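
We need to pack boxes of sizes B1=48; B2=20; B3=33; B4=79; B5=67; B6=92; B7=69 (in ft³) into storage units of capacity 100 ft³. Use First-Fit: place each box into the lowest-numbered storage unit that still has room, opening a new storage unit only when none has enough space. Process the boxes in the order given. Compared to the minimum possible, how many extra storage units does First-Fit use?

First-Fit: [48,20] [33,67] [79] [92] [69] → 5 storage units.
Total size 408 ft³; any packing needs at least ⌈408/100⌉ = 5 storage units.
So 5 is already optimal.

0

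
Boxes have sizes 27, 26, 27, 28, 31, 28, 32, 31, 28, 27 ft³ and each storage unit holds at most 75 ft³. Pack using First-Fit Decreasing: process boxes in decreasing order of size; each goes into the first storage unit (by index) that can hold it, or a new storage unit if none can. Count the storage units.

5

Sorted descending: 32, 31, 31, 28, 28, 28, 27, 27, 27, 26.
storage unit 1: place 32 ft³, 43 ft³ left
storage unit 1: place 31 ft³, 12 ft³ left
storage unit 2: place 31 ft³, 44 ft³ left
storage unit 2: place 28 ft³, 16 ft³ left
storage unit 3: place 28 ft³, 47 ft³ left
storage unit 3: place 28 ft³, 19 ft³ left
storage unit 4: place 27 ft³, 48 ft³ left
storage unit 4: place 27 ft³, 21 ft³ left
storage unit 5: place 27 ft³, 48 ft³ left
storage unit 5: place 26 ft³, 22 ft³ left
Final storage units: [32,31] [31,28] [28,28] [27,27] [27,26].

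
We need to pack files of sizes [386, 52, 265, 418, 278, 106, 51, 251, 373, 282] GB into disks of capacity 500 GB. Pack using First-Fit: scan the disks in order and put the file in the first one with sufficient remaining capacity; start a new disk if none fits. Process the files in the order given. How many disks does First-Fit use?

7

386 GB → disk 1 (remaining 114 GB)
52 GB → disk 1 (remaining 62 GB)
265 GB → disk 2 (remaining 235 GB)
418 GB → disk 3 (remaining 82 GB)
278 GB → disk 4 (remaining 222 GB)
106 GB → disk 2 (remaining 129 GB)
51 GB → disk 1 (remaining 11 GB)
251 GB → disk 5 (remaining 249 GB)
373 GB → disk 6 (remaining 127 GB)
282 GB → disk 7 (remaining 218 GB)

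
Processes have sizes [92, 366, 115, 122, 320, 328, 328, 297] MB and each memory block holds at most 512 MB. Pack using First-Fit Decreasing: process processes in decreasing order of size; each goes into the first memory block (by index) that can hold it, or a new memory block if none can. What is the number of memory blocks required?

5 memory blocks

Sorted descending: 366, 328, 328, 320, 297, 122, 115, 92.
366 MB → memory block 1 (remaining 146 MB)
328 MB → memory block 2 (remaining 184 MB)
328 MB → memory block 3 (remaining 184 MB)
320 MB → memory block 4 (remaining 192 MB)
297 MB → memory block 5 (remaining 215 MB)
122 MB → memory block 1 (remaining 24 MB)
115 MB → memory block 2 (remaining 69 MB)
92 MB → memory block 3 (remaining 92 MB)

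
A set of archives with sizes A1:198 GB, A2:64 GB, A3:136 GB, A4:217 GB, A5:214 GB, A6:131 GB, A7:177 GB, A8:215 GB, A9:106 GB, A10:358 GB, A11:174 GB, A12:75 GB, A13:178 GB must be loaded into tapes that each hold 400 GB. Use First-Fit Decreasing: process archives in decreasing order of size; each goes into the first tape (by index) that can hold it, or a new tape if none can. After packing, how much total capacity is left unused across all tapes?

Sorted descending: 358, 217, 215, 214, 198, 178, 177, 174, 136, 131, 106, 75, 64.
358 GB → tape 1 (remaining 42 GB)
217 GB → tape 2 (remaining 183 GB)
215 GB → tape 3 (remaining 185 GB)
214 GB → tape 4 (remaining 186 GB)
198 GB → tape 5 (remaining 202 GB)
178 GB → tape 2 (remaining 5 GB)
177 GB → tape 3 (remaining 8 GB)
174 GB → tape 4 (remaining 12 GB)
136 GB → tape 5 (remaining 66 GB)
131 GB → tape 6 (remaining 269 GB)
106 GB → tape 6 (remaining 163 GB)
75 GB → tape 6 (remaining 88 GB)
64 GB → tape 5 (remaining 2 GB)
6 tapes × 400 GB = 2400 GB; used 2243 GB; unused 157 GB.

157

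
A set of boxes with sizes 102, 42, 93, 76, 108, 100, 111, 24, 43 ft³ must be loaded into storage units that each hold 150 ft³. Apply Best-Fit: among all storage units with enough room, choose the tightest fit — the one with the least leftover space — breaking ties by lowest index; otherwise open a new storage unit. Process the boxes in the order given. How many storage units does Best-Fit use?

6

102 ft³ → storage unit 1 (remaining 48 ft³)
42 ft³ → storage unit 1 (remaining 6 ft³)
93 ft³ → storage unit 2 (remaining 57 ft³)
76 ft³ → storage unit 3 (remaining 74 ft³)
108 ft³ → storage unit 4 (remaining 42 ft³)
100 ft³ → storage unit 5 (remaining 50 ft³)
111 ft³ → storage unit 6 (remaining 39 ft³)
24 ft³ → storage unit 6 (remaining 15 ft³)
43 ft³ → storage unit 5 (remaining 7 ft³)
Final storage units: [102,42] [93] [76] [108] [100,43] [111,24].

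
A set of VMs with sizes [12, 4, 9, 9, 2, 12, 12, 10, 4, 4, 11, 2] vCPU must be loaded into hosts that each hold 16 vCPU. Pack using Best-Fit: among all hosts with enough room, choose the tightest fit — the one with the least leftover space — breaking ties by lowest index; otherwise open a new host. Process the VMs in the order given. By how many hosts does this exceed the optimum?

Best-Fit: [12,4] [9,2,2] [9] [12,4] [12,4] [10] [11] → 7 hosts.
7 VMs exceed 8 vCPU (half the capacity), and no two of those can share a host, so at least 7 hosts are needed.
So 7 is already optimal.

0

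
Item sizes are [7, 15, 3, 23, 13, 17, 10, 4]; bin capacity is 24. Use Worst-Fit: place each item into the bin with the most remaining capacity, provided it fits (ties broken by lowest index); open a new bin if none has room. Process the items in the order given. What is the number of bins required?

bin 1: place 7, 17 left
bin 1: place 15, 2 left
bin 2: place 3, 21 left
bin 3: place 23, 1 left
bin 2: place 13, 8 left
bin 4: place 17, 7 left
bin 5: place 10, 14 left
bin 5: place 4, 10 left

5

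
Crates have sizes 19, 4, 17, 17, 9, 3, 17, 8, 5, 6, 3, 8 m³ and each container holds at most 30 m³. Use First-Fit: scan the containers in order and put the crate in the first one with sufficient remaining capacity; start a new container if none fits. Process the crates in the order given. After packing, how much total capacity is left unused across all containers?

container 1: place 19 m³, 11 m³ left
container 1: place 4 m³, 7 m³ left
container 2: place 17 m³, 13 m³ left
container 3: place 17 m³, 13 m³ left
container 2: place 9 m³, 4 m³ left
container 1: place 3 m³, 4 m³ left
container 4: place 17 m³, 13 m³ left
container 3: place 8 m³, 5 m³ left
container 3: place 5 m³, 0 m³ left
container 4: place 6 m³, 7 m³ left
container 1: place 3 m³, 1 m³ left
container 5: place 8 m³, 22 m³ left
5 containers × 30 m³ = 150 m³; used 116 m³; unused 34 m³.

34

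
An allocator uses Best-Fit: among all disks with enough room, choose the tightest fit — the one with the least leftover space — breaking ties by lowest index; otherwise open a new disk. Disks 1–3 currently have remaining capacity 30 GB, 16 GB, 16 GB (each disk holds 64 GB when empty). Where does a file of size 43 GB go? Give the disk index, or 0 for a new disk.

0

No disk has ≥ 43 GB free, so a new disk is opened.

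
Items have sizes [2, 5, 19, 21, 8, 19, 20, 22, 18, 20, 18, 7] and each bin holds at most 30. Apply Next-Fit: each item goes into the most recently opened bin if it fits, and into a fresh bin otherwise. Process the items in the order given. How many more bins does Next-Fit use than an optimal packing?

Next-Fit: [2,5,19] [21,8] [19] [20] [22] [18] [20] [18,7] → 8 bins.
8 items exceed 15 (half the capacity), and no two of those can share a bin, so at least 8 bins are needed.
So 8 is already optimal.

0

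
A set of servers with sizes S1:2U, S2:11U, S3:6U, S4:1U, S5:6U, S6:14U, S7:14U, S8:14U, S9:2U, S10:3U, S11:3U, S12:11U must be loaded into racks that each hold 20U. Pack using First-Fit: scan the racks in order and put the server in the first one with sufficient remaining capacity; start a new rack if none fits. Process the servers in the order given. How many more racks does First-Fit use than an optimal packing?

First-Fit: [2,11,6,1] [6,14] [14,2,3] [14,3] [11] → 5 racks.
Total size 87U; any packing needs at least ⌈87/20⌉ = 5 racks.
So 5 is already optimal.

0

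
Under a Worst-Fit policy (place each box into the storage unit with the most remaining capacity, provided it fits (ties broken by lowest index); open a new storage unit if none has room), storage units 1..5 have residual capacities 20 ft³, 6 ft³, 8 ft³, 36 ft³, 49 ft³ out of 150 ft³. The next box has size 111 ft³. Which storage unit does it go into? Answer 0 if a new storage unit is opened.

0

No storage unit has ≥ 111 ft³ free, so a new storage unit is opened.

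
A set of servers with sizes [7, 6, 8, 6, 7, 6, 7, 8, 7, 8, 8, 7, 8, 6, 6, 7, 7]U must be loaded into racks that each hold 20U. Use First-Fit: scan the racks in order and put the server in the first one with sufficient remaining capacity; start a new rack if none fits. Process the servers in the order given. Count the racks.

Put 7U in rack 1; 13U remain.
Put 6U in rack 1; 7U remain.
Put 8U in rack 2; 12U remain.
Put 6U in rack 1; 1U remain.
Put 7U in rack 2; 5U remain.
Put 6U in rack 3; 14U remain.
Put 7U in rack 3; 7U remain.
Put 8U in rack 4; 12U remain.
Put 7U in rack 3; 0U remain.
Put 8U in rack 4; 4U remain.
Put 8U in rack 5; 12U remain.
Put 7U in rack 5; 5U remain.
Put 8U in rack 6; 12U remain.
Put 6U in rack 6; 6U remain.
Put 6U in rack 6; 0U remain.
Put 7U in rack 7; 13U remain.
Put 7U in rack 7; 6U remain.

7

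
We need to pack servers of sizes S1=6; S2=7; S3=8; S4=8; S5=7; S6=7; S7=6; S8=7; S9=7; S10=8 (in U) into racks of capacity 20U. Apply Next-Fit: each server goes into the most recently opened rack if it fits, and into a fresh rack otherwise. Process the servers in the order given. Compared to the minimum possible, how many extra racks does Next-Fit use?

Next-Fit: [6,7] [8,8] [7,7,6] [7,7] [8] → 5 racks.
Total size 71U; any packing needs at least ⌈71/20⌉ = 4 racks.
An optimal packing achieves that bound: [8,8] [8,7] [7,7,6] [7,7,6] → 4 racks.
Excess: 5 − 4 = 1.

1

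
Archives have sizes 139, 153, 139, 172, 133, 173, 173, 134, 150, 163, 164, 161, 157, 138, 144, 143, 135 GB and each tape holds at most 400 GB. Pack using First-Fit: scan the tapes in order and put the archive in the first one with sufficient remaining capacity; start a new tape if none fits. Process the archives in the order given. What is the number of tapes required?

tape 1: place 139 GB, 261 GB left
tape 1: place 153 GB, 108 GB left
tape 2: place 139 GB, 261 GB left
tape 2: place 172 GB, 89 GB left
tape 3: place 133 GB, 267 GB left
tape 3: place 173 GB, 94 GB left
tape 4: place 173 GB, 227 GB left
tape 4: place 134 GB, 93 GB left
tape 5: place 150 GB, 250 GB left
tape 5: place 163 GB, 87 GB left
tape 6: place 164 GB, 236 GB left
tape 6: place 161 GB, 75 GB left
tape 7: place 157 GB, 243 GB left
tape 7: place 138 GB, 105 GB left
tape 8: place 144 GB, 256 GB left
tape 8: place 143 GB, 113 GB left
tape 9: place 135 GB, 265 GB left

9 tapes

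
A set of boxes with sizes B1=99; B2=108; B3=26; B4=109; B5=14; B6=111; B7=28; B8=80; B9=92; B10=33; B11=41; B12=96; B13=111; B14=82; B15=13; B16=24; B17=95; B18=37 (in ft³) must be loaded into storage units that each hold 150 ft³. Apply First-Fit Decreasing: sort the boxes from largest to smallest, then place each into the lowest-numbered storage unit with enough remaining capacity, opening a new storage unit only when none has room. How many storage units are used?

Sorted descending: 111, 111, 109, 108, 99, 96, 95, 92, 82, 80, 41, 37, 33, 28, 26, 24, 14, 13.
Put 111 ft³ in storage unit 1; 39 ft³ remain.
Put 111 ft³ in storage unit 2; 39 ft³ remain.
Put 109 ft³ in storage unit 3; 41 ft³ remain.
Put 108 ft³ in storage unit 4; 42 ft³ remain.
Put 99 ft³ in storage unit 5; 51 ft³ remain.
Put 96 ft³ in storage unit 6; 54 ft³ remain.
Put 95 ft³ in storage unit 7; 55 ft³ remain.
Put 92 ft³ in storage unit 8; 58 ft³ remain.
Put 82 ft³ in storage unit 9; 68 ft³ remain.
Put 80 ft³ in storage unit 10; 70 ft³ remain.
Put 41 ft³ in storage unit 3; 0 ft³ remain.
Put 37 ft³ in storage unit 1; 2 ft³ remain.
Put 33 ft³ in storage unit 2; 6 ft³ remain.
Put 28 ft³ in storage unit 4; 14 ft³ remain.
Put 26 ft³ in storage unit 5; 25 ft³ remain.
Put 24 ft³ in storage unit 5; 1 ft³ remain.
Put 14 ft³ in storage unit 4; 0 ft³ remain.
Put 13 ft³ in storage unit 6; 41 ft³ remain.

10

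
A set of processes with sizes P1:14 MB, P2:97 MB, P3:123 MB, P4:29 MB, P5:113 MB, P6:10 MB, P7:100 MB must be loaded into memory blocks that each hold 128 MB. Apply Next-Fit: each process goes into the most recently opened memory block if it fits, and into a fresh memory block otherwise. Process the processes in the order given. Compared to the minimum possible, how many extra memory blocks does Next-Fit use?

Next-Fit: [14,97] [123] [29] [113,10] [100] → 5 memory blocks.
Total size 486 MB; any packing needs at least ⌈486/128⌉ = 4 memory blocks.
An optimal packing achieves that bound: [123] [113,14] [100,10] [97,29] → 4 memory blocks.
Excess: 5 − 4 = 1.

1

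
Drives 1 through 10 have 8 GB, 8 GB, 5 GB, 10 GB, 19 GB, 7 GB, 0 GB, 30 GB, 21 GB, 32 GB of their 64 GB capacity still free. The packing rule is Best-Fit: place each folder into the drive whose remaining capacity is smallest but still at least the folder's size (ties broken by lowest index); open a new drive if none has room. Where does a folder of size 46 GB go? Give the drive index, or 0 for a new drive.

0

No drive has ≥ 46 GB free, so a new drive is opened.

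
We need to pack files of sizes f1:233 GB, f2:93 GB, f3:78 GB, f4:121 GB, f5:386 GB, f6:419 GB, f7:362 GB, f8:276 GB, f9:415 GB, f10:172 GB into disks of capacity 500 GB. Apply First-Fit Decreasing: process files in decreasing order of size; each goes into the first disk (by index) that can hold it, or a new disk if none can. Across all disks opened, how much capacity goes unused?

Sorted descending: 419, 415, 386, 362, 276, 233, 172, 121, 93, 78.
Put 419 GB in disk 1; 81 GB remain.
Put 415 GB in disk 2; 85 GB remain.
Put 386 GB in disk 3; 114 GB remain.
Put 362 GB in disk 4; 138 GB remain.
Put 276 GB in disk 5; 224 GB remain.
Put 233 GB in disk 6; 267 GB remain.
Put 172 GB in disk 5; 52 GB remain.
Put 121 GB in disk 4; 17 GB remain.
Put 93 GB in disk 3; 21 GB remain.
Put 78 GB in disk 1; 3 GB remain.
6 disks × 500 GB = 3000 GB; used 2555 GB; unused 445 GB.

445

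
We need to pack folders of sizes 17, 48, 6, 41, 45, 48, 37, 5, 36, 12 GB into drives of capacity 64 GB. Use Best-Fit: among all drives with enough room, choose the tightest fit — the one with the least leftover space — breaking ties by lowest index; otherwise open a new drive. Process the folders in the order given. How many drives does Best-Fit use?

Put 17 GB in drive 1; 47 GB remain.
Put 48 GB in drive 2; 16 GB remain.
Put 6 GB in drive 2; 10 GB remain.
Put 41 GB in drive 1; 6 GB remain.
Put 45 GB in drive 3; 19 GB remain.
Put 48 GB in drive 4; 16 GB remain.
Put 37 GB in drive 5; 27 GB remain.
Put 5 GB in drive 1; 1 GB remain.
Put 36 GB in drive 6; 28 GB remain.
Put 12 GB in drive 4; 4 GB remain.
Final drives: [17,41,5] [48,6] [45] [48,12] [37] [36].

6 drives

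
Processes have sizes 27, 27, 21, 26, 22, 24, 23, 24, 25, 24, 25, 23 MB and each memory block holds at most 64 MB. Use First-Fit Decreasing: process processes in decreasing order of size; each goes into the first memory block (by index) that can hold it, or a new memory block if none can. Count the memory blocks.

Sorted descending: 27, 27, 26, 25, 25, 24, 24, 24, 23, 23, 22, 21.
27 MB → memory block 1 (remaining 37 MB)
27 MB → memory block 1 (remaining 10 MB)
26 MB → memory block 2 (remaining 38 MB)
25 MB → memory block 2 (remaining 13 MB)
25 MB → memory block 3 (remaining 39 MB)
24 MB → memory block 3 (remaining 15 MB)
24 MB → memory block 4 (remaining 40 MB)
24 MB → memory block 4 (remaining 16 MB)
23 MB → memory block 5 (remaining 41 MB)
23 MB → memory block 5 (remaining 18 MB)
22 MB → memory block 6 (remaining 42 MB)
21 MB → memory block 6 (remaining 21 MB)

6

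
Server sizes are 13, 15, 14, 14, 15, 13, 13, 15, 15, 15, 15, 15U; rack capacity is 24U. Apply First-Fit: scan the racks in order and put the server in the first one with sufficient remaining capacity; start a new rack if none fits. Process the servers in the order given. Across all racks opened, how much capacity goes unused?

rack 1: place 13U, 11U left
rack 2: place 15U, 9U left
rack 3: place 14U, 10U left
rack 4: place 14U, 10U left
rack 5: place 15U, 9U left
rack 6: place 13U, 11U left
rack 7: place 13U, 11U left
rack 8: place 15U, 9U left
rack 9: place 15U, 9U left
rack 10: place 15U, 9U left
rack 11: place 15U, 9U left
rack 12: place 15U, 9U left
12 racks × 24U = 288U; used 172U; unused 116U.

116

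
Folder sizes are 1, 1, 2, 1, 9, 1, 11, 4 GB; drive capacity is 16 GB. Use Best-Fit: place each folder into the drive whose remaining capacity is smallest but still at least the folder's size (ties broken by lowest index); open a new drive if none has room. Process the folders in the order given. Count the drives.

2 drives

drive 1: place 1 GB, 15 GB left
drive 1: place 1 GB, 14 GB left
drive 1: place 2 GB, 12 GB left
drive 1: place 1 GB, 11 GB left
drive 1: place 9 GB, 2 GB left
drive 1: place 1 GB, 1 GB left
drive 2: place 11 GB, 5 GB left
drive 2: place 4 GB, 1 GB left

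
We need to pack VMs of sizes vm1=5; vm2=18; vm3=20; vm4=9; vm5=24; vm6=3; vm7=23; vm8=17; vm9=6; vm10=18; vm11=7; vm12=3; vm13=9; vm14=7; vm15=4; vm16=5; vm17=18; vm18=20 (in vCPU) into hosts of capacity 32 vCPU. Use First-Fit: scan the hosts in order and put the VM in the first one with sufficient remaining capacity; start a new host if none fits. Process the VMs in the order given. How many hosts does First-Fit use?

8

host 1: place vm1 (5 vCPU), 27 vCPU left
host 1: place vm2 (18 vCPU), 9 vCPU left
host 2: place vm3 (20 vCPU), 12 vCPU left
host 1: place vm4 (9 vCPU), 0 vCPU left
host 3: place vm5 (24 vCPU), 8 vCPU left
host 2: place vm6 (3 vCPU), 9 vCPU left
host 4: place vm7 (23 vCPU), 9 vCPU left
host 5: place vm8 (17 vCPU), 15 vCPU left
host 2: place vm9 (6 vCPU), 3 vCPU left
host 6: place vm10 (18 vCPU), 14 vCPU left
host 3: place vm11 (7 vCPU), 1 vCPU left
host 2: place vm12 (3 vCPU), 0 vCPU left
host 4: place vm13 (9 vCPU), 0 vCPU left
host 5: place vm14 (7 vCPU), 8 vCPU left
host 5: place vm15 (4 vCPU), 4 vCPU left
host 6: place vm16 (5 vCPU), 9 vCPU left
host 7: place vm17 (18 vCPU), 14 vCPU left
host 8: place vm18 (20 vCPU), 12 vCPU left
Final hosts: [5,18,9] [20,3,6,3] [24,7] [23,9] [17,7,4] [18,5] [18] [20].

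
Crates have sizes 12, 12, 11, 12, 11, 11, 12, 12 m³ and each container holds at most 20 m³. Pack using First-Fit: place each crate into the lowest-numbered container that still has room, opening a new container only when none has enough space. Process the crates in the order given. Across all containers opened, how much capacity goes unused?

Put 12 m³ in container 1; 8 m³ remain.
Put 12 m³ in container 2; 8 m³ remain.
Put 11 m³ in container 3; 9 m³ remain.
Put 12 m³ in container 4; 8 m³ remain.
Put 11 m³ in container 5; 9 m³ remain.
Put 11 m³ in container 6; 9 m³ remain.
Put 12 m³ in container 7; 8 m³ remain.
Put 12 m³ in container 8; 8 m³ remain.
8 containers × 20 m³ = 160 m³; used 93 m³; unused 67 m³.

67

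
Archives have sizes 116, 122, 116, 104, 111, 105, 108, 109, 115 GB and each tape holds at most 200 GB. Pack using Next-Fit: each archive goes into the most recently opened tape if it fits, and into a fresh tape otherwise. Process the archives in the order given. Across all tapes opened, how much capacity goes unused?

794

Put 116 GB in tape 1; 84 GB remain.
Put 122 GB in tape 2; 78 GB remain.
Put 116 GB in tape 3; 84 GB remain.
Put 104 GB in tape 4; 96 GB remain.
Put 111 GB in tape 5; 89 GB remain.
Put 105 GB in tape 6; 95 GB remain.
Put 108 GB in tape 7; 92 GB remain.
Put 109 GB in tape 8; 91 GB remain.
Put 115 GB in tape 9; 85 GB remain.
9 tapes × 200 GB = 1800 GB; used 1006 GB; unused 794 GB.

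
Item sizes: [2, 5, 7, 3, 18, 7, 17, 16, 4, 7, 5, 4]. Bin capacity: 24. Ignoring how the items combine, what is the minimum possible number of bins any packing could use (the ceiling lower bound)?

4

Total size = 2 + 5 + 7 + 3 + 18 + 7 + 17 + 16 + 4 + 7 + 5 + 4 = 95.
⌈95 / 24⌉ = 4.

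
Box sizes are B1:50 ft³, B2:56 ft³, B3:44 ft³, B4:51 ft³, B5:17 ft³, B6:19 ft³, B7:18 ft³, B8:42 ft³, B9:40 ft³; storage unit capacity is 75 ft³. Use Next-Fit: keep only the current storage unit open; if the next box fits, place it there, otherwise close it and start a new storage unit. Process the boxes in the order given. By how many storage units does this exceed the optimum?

Next-Fit: [50] [56] [44] [51,17] [19,18] [42] [40] → 7 storage units.
6 boxes exceed 37.5 ft³ (half the capacity), and no two of those can share a storage unit, so at least 6 storage units are needed.
An optimal packing achieves that bound: [56,19] [51,18] [50,17] [44] [42] [40] → 6 storage units.
Excess: 7 − 6 = 1.

1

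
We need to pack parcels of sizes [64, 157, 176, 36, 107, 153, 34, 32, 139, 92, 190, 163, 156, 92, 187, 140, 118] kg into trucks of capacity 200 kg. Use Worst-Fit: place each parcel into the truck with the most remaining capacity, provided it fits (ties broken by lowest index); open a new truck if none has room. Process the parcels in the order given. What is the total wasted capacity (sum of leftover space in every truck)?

truck 1: place 64 kg, 136 kg left
truck 2: place 157 kg, 43 kg left
truck 3: place 176 kg, 24 kg left
truck 1: place 36 kg, 100 kg left
truck 4: place 107 kg, 93 kg left
truck 5: place 153 kg, 47 kg left
truck 1: place 34 kg, 66 kg left
truck 4: place 32 kg, 61 kg left
truck 6: place 139 kg, 61 kg left
truck 7: place 92 kg, 108 kg left
truck 8: place 190 kg, 10 kg left
truck 9: place 163 kg, 37 kg left
truck 10: place 156 kg, 44 kg left
truck 7: place 92 kg, 16 kg left
truck 11: place 187 kg, 13 kg left
truck 12: place 140 kg, 60 kg left
truck 13: place 118 kg, 82 kg left
13 trucks × 200 kg = 2600 kg; used 2036 kg; unused 564 kg.

564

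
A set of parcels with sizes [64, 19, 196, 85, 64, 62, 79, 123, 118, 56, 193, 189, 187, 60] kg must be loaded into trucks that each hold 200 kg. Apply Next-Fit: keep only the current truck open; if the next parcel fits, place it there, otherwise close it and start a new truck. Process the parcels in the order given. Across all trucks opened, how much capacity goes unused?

505

truck 1: place 64 kg, 136 kg left
truck 1: place 19 kg, 117 kg left
truck 2: place 196 kg, 4 kg left
truck 3: place 85 kg, 115 kg left
truck 3: place 64 kg, 51 kg left
truck 4: place 62 kg, 138 kg left
truck 4: place 79 kg, 59 kg left
truck 5: place 123 kg, 77 kg left
truck 6: place 118 kg, 82 kg left
truck 6: place 56 kg, 26 kg left
truck 7: place 193 kg, 7 kg left
truck 8: place 189 kg, 11 kg left
truck 9: place 187 kg, 13 kg left
truck 10: place 60 kg, 140 kg left
10 trucks × 200 kg = 2000 kg; used 1495 kg; unused 505 kg.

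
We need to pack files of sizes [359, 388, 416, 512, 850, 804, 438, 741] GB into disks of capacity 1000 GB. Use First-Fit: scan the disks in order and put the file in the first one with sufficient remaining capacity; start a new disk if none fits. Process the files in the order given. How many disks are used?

Put 359 GB in disk 1; 641 GB remain.
Put 388 GB in disk 1; 253 GB remain.
Put 416 GB in disk 2; 584 GB remain.
Put 512 GB in disk 2; 72 GB remain.
Put 850 GB in disk 3; 150 GB remain.
Put 804 GB in disk 4; 196 GB remain.
Put 438 GB in disk 5; 562 GB remain.
Put 741 GB in disk 6; 259 GB remain.

6 disks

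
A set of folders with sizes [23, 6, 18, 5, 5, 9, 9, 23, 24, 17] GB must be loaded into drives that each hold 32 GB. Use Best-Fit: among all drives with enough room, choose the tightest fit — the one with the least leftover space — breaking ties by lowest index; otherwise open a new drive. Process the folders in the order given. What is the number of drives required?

23 GB → drive 1 (remaining 9 GB)
6 GB → drive 1 (remaining 3 GB)
18 GB → drive 2 (remaining 14 GB)
5 GB → drive 2 (remaining 9 GB)
5 GB → drive 2 (remaining 4 GB)
9 GB → drive 3 (remaining 23 GB)
9 GB → drive 3 (remaining 14 GB)
23 GB → drive 4 (remaining 9 GB)
24 GB → drive 5 (remaining 8 GB)
17 GB → drive 6 (remaining 15 GB)

6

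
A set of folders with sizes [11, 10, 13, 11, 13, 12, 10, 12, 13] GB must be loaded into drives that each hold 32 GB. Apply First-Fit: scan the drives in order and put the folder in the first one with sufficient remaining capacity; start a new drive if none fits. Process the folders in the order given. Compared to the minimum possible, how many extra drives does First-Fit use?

0

First-Fit: [11,10,11] [13,13] [12,10] [12,13] → 4 drives.
Total size 105 GB; any packing needs at least ⌈105/32⌉ = 4 drives.
So 4 is already optimal.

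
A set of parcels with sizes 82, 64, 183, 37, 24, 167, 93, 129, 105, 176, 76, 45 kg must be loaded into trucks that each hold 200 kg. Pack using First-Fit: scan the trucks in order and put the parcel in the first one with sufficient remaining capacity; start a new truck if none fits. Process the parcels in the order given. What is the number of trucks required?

7

82 kg → truck 1 (remaining 118 kg)
64 kg → truck 1 (remaining 54 kg)
183 kg → truck 2 (remaining 17 kg)
37 kg → truck 1 (remaining 17 kg)
24 kg → truck 3 (remaining 176 kg)
167 kg → truck 3 (remaining 9 kg)
93 kg → truck 4 (remaining 107 kg)
129 kg → truck 5 (remaining 71 kg)
105 kg → truck 4 (remaining 2 kg)
176 kg → truck 6 (remaining 24 kg)
76 kg → truck 7 (remaining 124 kg)
45 kg → truck 5 (remaining 26 kg)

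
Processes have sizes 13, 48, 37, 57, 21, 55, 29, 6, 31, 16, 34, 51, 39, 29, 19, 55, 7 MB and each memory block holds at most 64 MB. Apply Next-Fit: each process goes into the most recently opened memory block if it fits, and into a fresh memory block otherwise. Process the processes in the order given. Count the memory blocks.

Put 13 MB in memory block 1; 51 MB remain.
Put 48 MB in memory block 1; 3 MB remain.
Put 37 MB in memory block 2; 27 MB remain.
Put 57 MB in memory block 3; 7 MB remain.
Put 21 MB in memory block 4; 43 MB remain.
Put 55 MB in memory block 5; 9 MB remain.
Put 29 MB in memory block 6; 35 MB remain.
Put 6 MB in memory block 6; 29 MB remain.
Put 31 MB in memory block 7; 33 MB remain.
Put 16 MB in memory block 7; 17 MB remain.
Put 34 MB in memory block 8; 30 MB remain.
Put 51 MB in memory block 9; 13 MB remain.
Put 39 MB in memory block 10; 25 MB remain.
Put 29 MB in memory block 11; 35 MB remain.
Put 19 MB in memory block 11; 16 MB remain.
Put 55 MB in memory block 12; 9 MB remain.
Put 7 MB in memory block 12; 2 MB remain.

12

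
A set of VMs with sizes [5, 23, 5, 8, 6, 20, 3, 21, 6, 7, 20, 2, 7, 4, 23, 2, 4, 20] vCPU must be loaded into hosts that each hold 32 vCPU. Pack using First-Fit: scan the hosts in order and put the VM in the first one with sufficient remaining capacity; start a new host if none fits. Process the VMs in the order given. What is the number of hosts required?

7

Put 5 vCPU in host 1; 27 vCPU remain.
Put 23 vCPU in host 1; 4 vCPU remain.
Put 5 vCPU in host 2; 27 vCPU remain.
Put 8 vCPU in host 2; 19 vCPU remain.
Put 6 vCPU in host 2; 13 vCPU remain.
Put 20 vCPU in host 3; 12 vCPU remain.
Put 3 vCPU in host 1; 1 vCPU remain.
Put 21 vCPU in host 4; 11 vCPU remain.
Put 6 vCPU in host 2; 7 vCPU remain.
Put 7 vCPU in host 2; 0 vCPU remain.
Put 20 vCPU in host 5; 12 vCPU remain.
Put 2 vCPU in host 3; 10 vCPU remain.
Put 7 vCPU in host 3; 3 vCPU remain.
Put 4 vCPU in host 4; 7 vCPU remain.
Put 23 vCPU in host 6; 9 vCPU remain.
Put 2 vCPU in host 3; 1 vCPU remain.
Put 4 vCPU in host 4; 3 vCPU remain.
Put 20 vCPU in host 7; 12 vCPU remain.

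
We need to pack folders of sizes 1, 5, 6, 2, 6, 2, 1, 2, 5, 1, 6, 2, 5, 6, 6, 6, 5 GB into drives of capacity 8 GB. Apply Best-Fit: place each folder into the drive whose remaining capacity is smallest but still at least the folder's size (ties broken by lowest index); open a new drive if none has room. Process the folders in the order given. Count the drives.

Put 1 GB in drive 1; 7 GB remain.
Put 5 GB in drive 1; 2 GB remain.
Put 6 GB in drive 2; 2 GB remain.
Put 2 GB in drive 1; 0 GB remain.
Put 6 GB in drive 3; 2 GB remain.
Put 2 GB in drive 2; 0 GB remain.
Put 1 GB in drive 3; 1 GB remain.
Put 2 GB in drive 4; 6 GB remain.
Put 5 GB in drive 4; 1 GB remain.
Put 1 GB in drive 3; 0 GB remain.
Put 6 GB in drive 5; 2 GB remain.
Put 2 GB in drive 5; 0 GB remain.
Put 5 GB in drive 6; 3 GB remain.
Put 6 GB in drive 7; 2 GB remain.
Put 6 GB in drive 8; 2 GB remain.
Put 6 GB in drive 9; 2 GB remain.
Put 5 GB in drive 10; 3 GB remain.
Final drives: [1,5,2] [6,2] [6,1,1] [2,5] [6,2] [5] [6] [6] [6] [5].

10 drives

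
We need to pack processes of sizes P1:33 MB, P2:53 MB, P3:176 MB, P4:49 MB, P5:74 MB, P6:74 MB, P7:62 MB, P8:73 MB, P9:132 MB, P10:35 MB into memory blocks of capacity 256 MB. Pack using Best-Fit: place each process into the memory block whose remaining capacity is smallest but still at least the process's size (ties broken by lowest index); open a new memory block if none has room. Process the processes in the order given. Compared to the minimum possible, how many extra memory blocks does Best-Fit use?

1

Best-Fit: [33,53,74,74] [176,49] [62,73,35] [132] → 4 memory blocks.
Total size 761 MB; any packing needs at least ⌈761/256⌉ = 3 memory blocks.
An optimal packing achieves that bound: [176,74] [132,74,49] [73,62,53,35,33] → 3 memory blocks.
Excess: 4 − 3 = 1.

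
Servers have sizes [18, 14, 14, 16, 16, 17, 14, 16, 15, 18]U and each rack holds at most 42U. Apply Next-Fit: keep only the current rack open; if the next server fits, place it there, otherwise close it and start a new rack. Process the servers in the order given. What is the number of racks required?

5

rack 1: place 18U, 24U left
rack 1: place 14U, 10U left
rack 2: place 14U, 28U left
rack 2: place 16U, 12U left
rack 3: place 16U, 26U left
rack 3: place 17U, 9U left
rack 4: place 14U, 28U left
rack 4: place 16U, 12U left
rack 5: place 15U, 27U left
rack 5: place 18U, 9U left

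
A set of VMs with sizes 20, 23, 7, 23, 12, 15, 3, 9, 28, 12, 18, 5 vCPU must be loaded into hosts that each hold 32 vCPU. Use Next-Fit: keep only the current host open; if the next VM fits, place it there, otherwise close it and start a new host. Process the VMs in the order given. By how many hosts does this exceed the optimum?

Next-Fit: [20] [23,7] [23] [12,15,3] [9] [28] [12,18] [5] → 8 hosts.
Total size 175 vCPU; any packing needs at least ⌈175/32⌉ = 6 hosts.
An optimal packing achieves that bound: [28,3] [23,9] [23,7] [20,12] [18,12] [15,5] → 6 hosts.
Excess: 8 − 6 = 2.

2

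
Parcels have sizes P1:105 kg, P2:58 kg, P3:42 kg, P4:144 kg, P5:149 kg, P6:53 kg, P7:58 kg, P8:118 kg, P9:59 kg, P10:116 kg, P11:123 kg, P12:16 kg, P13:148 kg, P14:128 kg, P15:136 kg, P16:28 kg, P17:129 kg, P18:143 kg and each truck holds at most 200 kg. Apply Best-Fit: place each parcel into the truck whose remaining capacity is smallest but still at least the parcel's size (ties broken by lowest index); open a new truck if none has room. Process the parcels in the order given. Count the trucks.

12 trucks

P1 (105 kg) → truck 1 (remaining 95 kg)
P2 (58 kg) → truck 1 (remaining 37 kg)
P3 (42 kg) → truck 2 (remaining 158 kg)
P4 (144 kg) → truck 2 (remaining 14 kg)
P5 (149 kg) → truck 3 (remaining 51 kg)
P6 (53 kg) → truck 4 (remaining 147 kg)
P7 (58 kg) → truck 4 (remaining 89 kg)
P8 (118 kg) → truck 5 (remaining 82 kg)
P9 (59 kg) → truck 5 (remaining 23 kg)
P10 (116 kg) → truck 6 (remaining 84 kg)
P11 (123 kg) → truck 7 (remaining 77 kg)
P12 (16 kg) → truck 5 (remaining 7 kg)
P13 (148 kg) → truck 8 (remaining 52 kg)
P14 (128 kg) → truck 9 (remaining 72 kg)
P15 (136 kg) → truck 10 (remaining 64 kg)
P16 (28 kg) → truck 1 (remaining 9 kg)
P17 (129 kg) → truck 11 (remaining 71 kg)
P18 (143 kg) → truck 12 (remaining 57 kg)
Final trucks: [105,58,28] [42,144] [149] [53,58] [118,59,16] [116] [123] [148] [128] [136] [129] [143].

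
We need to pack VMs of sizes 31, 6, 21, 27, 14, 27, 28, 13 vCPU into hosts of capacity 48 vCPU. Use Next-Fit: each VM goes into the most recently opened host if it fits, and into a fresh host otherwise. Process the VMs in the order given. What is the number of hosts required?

4

Put 31 vCPU in host 1; 17 vCPU remain.
Put 6 vCPU in host 1; 11 vCPU remain.
Put 21 vCPU in host 2; 27 vCPU remain.
Put 27 vCPU in host 2; 0 vCPU remain.
Put 14 vCPU in host 3; 34 vCPU remain.
Put 27 vCPU in host 3; 7 vCPU remain.
Put 28 vCPU in host 4; 20 vCPU remain.
Put 13 vCPU in host 4; 7 vCPU remain.
Final hosts: [31,6] [21,27] [14,27] [28,13].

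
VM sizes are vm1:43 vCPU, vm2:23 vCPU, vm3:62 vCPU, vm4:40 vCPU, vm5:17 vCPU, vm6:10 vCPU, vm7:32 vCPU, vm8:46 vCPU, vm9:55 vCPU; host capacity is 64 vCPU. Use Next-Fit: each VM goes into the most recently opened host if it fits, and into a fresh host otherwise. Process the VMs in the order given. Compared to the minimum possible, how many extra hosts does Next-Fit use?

1

Next-Fit: [43] [23] [62] [40,17] [10,32] [46] [55] → 7 hosts.
Total size 328 vCPU; any packing needs at least ⌈328/64⌉ = 6 hosts.
An optimal packing achieves that bound: [62] [55] [46,17] [43,10] [40,23] [32] → 6 hosts.
Excess: 7 − 6 = 1.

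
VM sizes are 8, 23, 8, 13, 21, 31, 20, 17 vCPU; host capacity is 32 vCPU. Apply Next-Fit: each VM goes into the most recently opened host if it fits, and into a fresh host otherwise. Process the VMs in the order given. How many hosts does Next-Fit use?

host 1: place 8 vCPU, 24 vCPU left
host 1: place 23 vCPU, 1 vCPU left
host 2: place 8 vCPU, 24 vCPU left
host 2: place 13 vCPU, 11 vCPU left
host 3: place 21 vCPU, 11 vCPU left
host 4: place 31 vCPU, 1 vCPU left
host 5: place 20 vCPU, 12 vCPU left
host 6: place 17 vCPU, 15 vCPU left
Final hosts: [8,23] [8,13] [21] [31] [20] [17].

6 hosts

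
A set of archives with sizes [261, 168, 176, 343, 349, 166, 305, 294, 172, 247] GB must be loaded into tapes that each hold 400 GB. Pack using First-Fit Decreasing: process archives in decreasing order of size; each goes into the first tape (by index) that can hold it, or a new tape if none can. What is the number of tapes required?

8

Sorted descending: 349, 343, 305, 294, 261, 247, 176, 172, 168, 166.
tape 1: place 349 GB, 51 GB left
tape 2: place 343 GB, 57 GB left
tape 3: place 305 GB, 95 GB left
tape 4: place 294 GB, 106 GB left
tape 5: place 261 GB, 139 GB left
tape 6: place 247 GB, 153 GB left
tape 7: place 176 GB, 224 GB left
tape 7: place 172 GB, 52 GB left
tape 8: place 168 GB, 232 GB left
tape 8: place 166 GB, 66 GB left
Final tapes: [349] [343] [305] [294] [261] [247] [176,172] [168,166].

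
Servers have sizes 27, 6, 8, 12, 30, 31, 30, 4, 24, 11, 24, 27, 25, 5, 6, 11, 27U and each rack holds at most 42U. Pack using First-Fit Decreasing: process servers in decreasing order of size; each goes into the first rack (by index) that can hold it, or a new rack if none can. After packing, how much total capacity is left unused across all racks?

70

Sorted descending: 31, 30, 30, 27, 27, 27, 25, 24, 24, 12, 11, 11, 8, 6, 6, 5, 4.
Put 31U in rack 1; 11U remain.
Put 30U in rack 2; 12U remain.
Put 30U in rack 3; 12U remain.
Put 27U in rack 4; 15U remain.
Put 27U in rack 5; 15U remain.
Put 27U in rack 6; 15U remain.
Put 25U in rack 7; 17U remain.
Put 24U in rack 8; 18U remain.
Put 24U in rack 9; 18U remain.
Put 12U in rack 2; 0U remain.
Put 11U in rack 1; 0U remain.
Put 11U in rack 3; 1U remain.
Put 8U in rack 4; 7U remain.
Put 6U in rack 4; 1U remain.
Put 6U in rack 5; 9U remain.
Put 5U in rack 5; 4U remain.
Put 4U in rack 5; 0U remain.
9 racks × 42U = 378U; used 308U; unused 70U.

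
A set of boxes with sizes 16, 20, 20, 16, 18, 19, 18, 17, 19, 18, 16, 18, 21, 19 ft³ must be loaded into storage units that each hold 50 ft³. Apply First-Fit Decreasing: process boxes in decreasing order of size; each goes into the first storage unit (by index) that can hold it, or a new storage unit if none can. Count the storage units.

Sorted descending: 21, 20, 20, 19, 19, 19, 18, 18, 18, 18, 17, 16, 16, 16.
storage unit 1: place 21 ft³, 29 ft³ left
storage unit 1: place 20 ft³, 9 ft³ left
storage unit 2: place 20 ft³, 30 ft³ left
storage unit 2: place 19 ft³, 11 ft³ left
storage unit 3: place 19 ft³, 31 ft³ left
storage unit 3: place 19 ft³, 12 ft³ left
storage unit 4: place 18 ft³, 32 ft³ left
storage unit 4: place 18 ft³, 14 ft³ left
storage unit 5: place 18 ft³, 32 ft³ left
storage unit 5: place 18 ft³, 14 ft³ left
storage unit 6: place 17 ft³, 33 ft³ left
storage unit 6: place 16 ft³, 17 ft³ left
storage unit 6: place 16 ft³, 1 ft³ left
storage unit 7: place 16 ft³, 34 ft³ left
Final storage units: [21,20] [20,19] [19,19] [18,18] [18,18] [17,16,16] [16].

7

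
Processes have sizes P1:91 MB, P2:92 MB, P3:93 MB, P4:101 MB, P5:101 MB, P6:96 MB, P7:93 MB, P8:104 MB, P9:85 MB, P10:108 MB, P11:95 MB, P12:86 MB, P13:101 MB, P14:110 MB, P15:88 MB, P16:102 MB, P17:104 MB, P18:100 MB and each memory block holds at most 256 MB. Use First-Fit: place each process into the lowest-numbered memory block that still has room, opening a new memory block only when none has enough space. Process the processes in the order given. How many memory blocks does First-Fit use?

P1 (91 MB) → memory block 1 (remaining 165 MB)
P2 (92 MB) → memory block 1 (remaining 73 MB)
P3 (93 MB) → memory block 2 (remaining 163 MB)
P4 (101 MB) → memory block 2 (remaining 62 MB)
P5 (101 MB) → memory block 3 (remaining 155 MB)
P6 (96 MB) → memory block 3 (remaining 59 MB)
P7 (93 MB) → memory block 4 (remaining 163 MB)
P8 (104 MB) → memory block 4 (remaining 59 MB)
P9 (85 MB) → memory block 5 (remaining 171 MB)
P10 (108 MB) → memory block 5 (remaining 63 MB)
P11 (95 MB) → memory block 6 (remaining 161 MB)
P12 (86 MB) → memory block 6 (remaining 75 MB)
P13 (101 MB) → memory block 7 (remaining 155 MB)
P14 (110 MB) → memory block 7 (remaining 45 MB)
P15 (88 MB) → memory block 8 (remaining 168 MB)
P16 (102 MB) → memory block 8 (remaining 66 MB)
P17 (104 MB) → memory block 9 (remaining 152 MB)
P18 (100 MB) → memory block 9 (remaining 52 MB)
Final memory blocks: [91,92] [93,101] [101,96] [93,104] [85,108] [95,86] [101,110] [88,102] [104,100].

9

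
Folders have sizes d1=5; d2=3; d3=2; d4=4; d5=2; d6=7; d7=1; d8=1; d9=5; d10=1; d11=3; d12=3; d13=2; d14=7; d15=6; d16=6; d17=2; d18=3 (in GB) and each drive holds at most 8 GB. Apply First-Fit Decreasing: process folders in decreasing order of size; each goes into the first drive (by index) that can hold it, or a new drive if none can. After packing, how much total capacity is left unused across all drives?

Sorted descending: 7, 7, 6, 6, 5, 5, 4, 3, 3, 3, 3, 2, 2, 2, 2, 1, 1, 1.
Put 7 GB in drive 1; 1 GB remain.
Put 7 GB in drive 2; 1 GB remain.
Put 6 GB in drive 3; 2 GB remain.
Put 6 GB in drive 4; 2 GB remain.
Put 5 GB in drive 5; 3 GB remain.
Put 5 GB in drive 6; 3 GB remain.
Put 4 GB in drive 7; 4 GB remain.
Put 3 GB in drive 5; 0 GB remain.
Put 3 GB in drive 6; 0 GB remain.
Put 3 GB in drive 7; 1 GB remain.
Put 3 GB in drive 8; 5 GB remain.
Put 2 GB in drive 3; 0 GB remain.
Put 2 GB in drive 4; 0 GB remain.
Put 2 GB in drive 8; 3 GB remain.
Put 2 GB in drive 8; 1 GB remain.
Put 1 GB in drive 1; 0 GB remain.
Put 1 GB in drive 2; 0 GB remain.
Put 1 GB in drive 7; 0 GB remain.
8 drives × 8 GB = 64 GB; used 63 GB; unused 1 GB.

1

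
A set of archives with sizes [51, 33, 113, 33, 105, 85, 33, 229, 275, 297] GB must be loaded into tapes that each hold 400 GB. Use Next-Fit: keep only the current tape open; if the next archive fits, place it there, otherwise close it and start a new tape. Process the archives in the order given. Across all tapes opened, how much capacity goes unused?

346

Put 51 GB in tape 1; 349 GB remain.
Put 33 GB in tape 1; 316 GB remain.
Put 113 GB in tape 1; 203 GB remain.
Put 33 GB in tape 1; 170 GB remain.
Put 105 GB in tape 1; 65 GB remain.
Put 85 GB in tape 2; 315 GB remain.
Put 33 GB in tape 2; 282 GB remain.
Put 229 GB in tape 2; 53 GB remain.
Put 275 GB in tape 3; 125 GB remain.
Put 297 GB in tape 4; 103 GB remain.
4 tapes × 400 GB = 1600 GB; used 1254 GB; unused 346 GB.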